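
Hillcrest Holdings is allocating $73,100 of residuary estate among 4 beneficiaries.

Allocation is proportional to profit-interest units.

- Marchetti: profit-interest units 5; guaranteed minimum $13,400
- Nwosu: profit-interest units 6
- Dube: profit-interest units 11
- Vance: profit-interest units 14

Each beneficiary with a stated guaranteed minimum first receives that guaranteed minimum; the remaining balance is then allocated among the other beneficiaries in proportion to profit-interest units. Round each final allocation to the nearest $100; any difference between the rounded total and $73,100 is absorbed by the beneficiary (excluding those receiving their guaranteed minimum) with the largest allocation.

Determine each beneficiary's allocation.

Marchetti: $13,400; Nwosu: $11,600; Dube: $21,200; Vance: $26,900

Guaranteed amounts: Marchetti $13,400. Balance $59,700.
Balance split over remaining profit-interest units 31: Nwosu 11,554.84 → $11,600; Dube 21,183.87 → $21,200; Vance 26,961.29 → $27,000.
Rounding difference −$100 applied to Vance → $26,900.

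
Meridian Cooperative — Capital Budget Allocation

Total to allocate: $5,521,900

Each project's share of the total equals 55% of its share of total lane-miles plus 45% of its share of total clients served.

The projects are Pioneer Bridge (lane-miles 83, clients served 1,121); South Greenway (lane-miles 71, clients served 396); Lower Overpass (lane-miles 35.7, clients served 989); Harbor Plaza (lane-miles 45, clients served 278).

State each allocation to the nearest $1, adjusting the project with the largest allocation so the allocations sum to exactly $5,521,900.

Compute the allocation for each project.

Pioneer Bridge: $2,074,576 · South Greenway: $1,272,197 · Lower Overpass: $1,344,693 · Harbor Plaza: $830,434

Lane-miles total 234.7; clients served total 2,784.
Blended shares (55% lane-miles + 45% clients served): Pioneer Bridge 0.3757; South Greenway 0.2304; Lower Overpass 0.2435; Harbor Plaza 0.1504.
Proportional shares: Pioneer Bridge 2,074,576.41; South Greenway 1,272,197.37; Lower Overpass 1,344,692.56; Harbor Plaza 830,433.66.
Rounded to nearest $1: Pioneer Bridge $2,074,576; South Greenway $1,272,197; Lower Overpass $1,344,693; Harbor Plaza $830,434. Sum = $5,521,900.
No rounding difference to absorb.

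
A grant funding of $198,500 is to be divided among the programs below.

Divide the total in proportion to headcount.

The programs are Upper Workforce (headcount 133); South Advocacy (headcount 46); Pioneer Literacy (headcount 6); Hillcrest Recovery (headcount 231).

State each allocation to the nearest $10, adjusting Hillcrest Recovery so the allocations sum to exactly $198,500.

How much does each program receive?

Sum of headcount: 416.
Unrounded shares: Upper Workforce 133/416 × $198,500 = 63,462.74; South Advocacy 46/416 × $198,500 = 21,949.52; Pioneer Literacy 6/416 × $198,500 = 2,862.98; Hillcrest Recovery 231/416 × $198,500 = 110,224.76.
After rounding ($10): Upper Workforce $63,460; South Advocacy $21,950; Pioneer Literacy $2,860; Hillcrest Recovery $110,220. Sum = $198,490.
Difference $198,500 − $198,490 = +$10 applied to Hillcrest Recovery: Hillcrest Recovery becomes $110,230.

Upper Workforce: $63,460 | South Advocacy: $21,950 | Pioneer Literacy: $2,860 | Hillcrest Recovery: $110,230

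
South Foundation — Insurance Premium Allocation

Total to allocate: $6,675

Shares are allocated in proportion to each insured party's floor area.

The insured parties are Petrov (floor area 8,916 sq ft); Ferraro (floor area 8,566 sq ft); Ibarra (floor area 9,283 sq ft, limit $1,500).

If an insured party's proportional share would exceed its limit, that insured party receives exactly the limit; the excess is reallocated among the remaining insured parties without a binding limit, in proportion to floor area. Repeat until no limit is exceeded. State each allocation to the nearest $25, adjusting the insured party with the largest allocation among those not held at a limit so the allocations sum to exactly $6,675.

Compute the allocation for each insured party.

Petrov: $2,650 | Ferraro: $2,525 | Ibarra: $1,500

Combined floor area = 26,765.
Pro-rata shares before constraints: Petrov 2,223.59; Ferraro 2,136.30; Ibarra 2,315.11.
Cap binds for Ibarra ($1,500); balance $5,175 reallocated over remaining floor area 17,482.
Shares after redistribution: Petrov 2,639.30 → $2,650; Ferraro 2,535.70 → $2,525.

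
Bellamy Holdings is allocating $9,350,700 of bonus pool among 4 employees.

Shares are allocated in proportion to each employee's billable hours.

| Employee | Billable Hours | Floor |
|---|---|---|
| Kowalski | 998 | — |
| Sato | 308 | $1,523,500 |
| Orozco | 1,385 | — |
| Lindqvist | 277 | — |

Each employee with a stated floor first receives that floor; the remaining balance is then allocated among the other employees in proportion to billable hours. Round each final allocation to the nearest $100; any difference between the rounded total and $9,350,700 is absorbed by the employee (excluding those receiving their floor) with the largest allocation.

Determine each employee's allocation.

Kowalski: $2,936,700 · Sato: $1,523,500 · Orozco: $4,075,400 · Lindqvist: $815,100

Guaranteed amounts: Sato $1,523,500. Balance $7,827,200.
Balance split over remaining billable hours 2,660: Kowalski 2,936,671.28 → $2,936,700; Orozco 4,075,440.60 → $4,075,400; Lindqvist 815,088.12 → $815,100.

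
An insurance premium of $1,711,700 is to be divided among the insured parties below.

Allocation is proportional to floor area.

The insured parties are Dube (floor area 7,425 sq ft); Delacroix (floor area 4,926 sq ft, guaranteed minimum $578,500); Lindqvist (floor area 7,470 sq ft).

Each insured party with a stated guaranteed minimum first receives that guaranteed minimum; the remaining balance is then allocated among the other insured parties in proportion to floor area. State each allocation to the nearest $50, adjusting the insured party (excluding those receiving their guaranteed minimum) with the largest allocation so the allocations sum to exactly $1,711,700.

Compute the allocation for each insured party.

Fund the minimums — Delacroix $578,500. Balance $1,133,200.
Balance split over remaining floor area 14,895: Dube 564,888.22 → $564,900; Lindqvist 568,311.78 → $568,300.

Dube: $564,900; Delacroix: $578,500; Lindqvist: $568,300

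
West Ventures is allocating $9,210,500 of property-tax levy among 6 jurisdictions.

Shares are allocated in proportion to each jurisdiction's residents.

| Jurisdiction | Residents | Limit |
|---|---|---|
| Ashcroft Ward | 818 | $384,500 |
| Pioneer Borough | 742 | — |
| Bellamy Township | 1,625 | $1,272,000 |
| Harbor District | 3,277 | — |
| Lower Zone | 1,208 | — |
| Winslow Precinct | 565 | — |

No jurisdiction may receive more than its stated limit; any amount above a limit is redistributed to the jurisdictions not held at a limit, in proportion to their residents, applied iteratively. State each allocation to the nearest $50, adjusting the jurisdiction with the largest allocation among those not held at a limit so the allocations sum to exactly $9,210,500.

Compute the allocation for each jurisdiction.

Residents total: 8,235.
Proportional shares (ignoring caps): Ashcroft Ward 914,898.48; Pioneer Borough 829,895.69; Bellamy Township 1,817,493.93; Harbor District 3,665,186.22; Lower Zone 1,351,097.02; Winslow Precinct 631,928.66.
Capped: Ashcroft Ward ($384,500), Bellamy Township ($1,272,000); remaining pool $7,554,000 reallocated over remaining residents 5,792.
Redistributed shares: Pioneer Borough 967,725.83 → $967,750; Harbor District 4,273,905.04 → $4,273,900; Lower Zone 1,575,488.95 → $1,575,500; Winslow Precinct 736,880.18 → $736,900.
Rounding difference −$50 applied to Harbor District → $4,273,850.

Ashcroft Ward: $384,500 | Pioneer Borough: $967,750 | Bellamy Township: $1,272,000 | Harbor District: $4,273,850 | Lower Zone: $1,575,500 | Winslow Precinct: $736,900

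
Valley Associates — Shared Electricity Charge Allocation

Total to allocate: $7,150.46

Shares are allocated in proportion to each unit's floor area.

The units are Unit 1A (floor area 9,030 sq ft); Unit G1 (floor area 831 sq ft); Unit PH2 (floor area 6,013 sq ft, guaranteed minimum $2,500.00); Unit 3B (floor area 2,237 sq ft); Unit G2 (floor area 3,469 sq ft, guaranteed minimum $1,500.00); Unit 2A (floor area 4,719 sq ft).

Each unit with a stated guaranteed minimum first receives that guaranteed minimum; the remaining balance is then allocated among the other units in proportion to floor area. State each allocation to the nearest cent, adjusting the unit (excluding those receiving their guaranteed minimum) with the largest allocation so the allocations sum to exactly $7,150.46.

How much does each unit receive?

Fund the minimums — Unit PH2 $2,500.00; Unit G2 $1,500.00. Residual $3,150.46.
Residual split over remaining floor area 16,817: Unit 1A 1,691.6605 → $1,691.66; Unit G1 155.6777 → $155.68; Unit 3B 419.0747 → $419.07; Unit 2A 884.0471 → $884.05.

Unit 1A: $1,691.66; Unit G1: $155.68; Unit PH2: $2,500.00; Unit 3B: $419.07; Unit G2: $1,500.00; Unit 2A: $884.05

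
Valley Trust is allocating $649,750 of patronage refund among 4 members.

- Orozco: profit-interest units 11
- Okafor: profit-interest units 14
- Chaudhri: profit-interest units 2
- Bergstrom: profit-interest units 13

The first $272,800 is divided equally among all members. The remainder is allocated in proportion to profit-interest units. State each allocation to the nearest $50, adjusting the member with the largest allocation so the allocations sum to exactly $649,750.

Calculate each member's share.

Equal tier: $272,800 ÷ 4 = $68,200 apiece.
Remainder $376,950 by profit-interest units (total 40): Orozco 103,661.25 → $103,650; Okafor 131,932.50 → $131,950; Chaudhri 18,847.50 → $18,850; Bergstrom 122,508.75 → $122,500.
Totals: Orozco $68,200 + $103,650 = $171,850; Okafor $68,200 + $131,950 = $200,150; Chaudhri $68,200 + $18,850 = $87,050; Bergstrom $68,200 + $122,500 = $190,700.

Orozco: $171,850 | Okafor: $200,150 | Chaudhri: $87,050 | Bergstrom: $190,700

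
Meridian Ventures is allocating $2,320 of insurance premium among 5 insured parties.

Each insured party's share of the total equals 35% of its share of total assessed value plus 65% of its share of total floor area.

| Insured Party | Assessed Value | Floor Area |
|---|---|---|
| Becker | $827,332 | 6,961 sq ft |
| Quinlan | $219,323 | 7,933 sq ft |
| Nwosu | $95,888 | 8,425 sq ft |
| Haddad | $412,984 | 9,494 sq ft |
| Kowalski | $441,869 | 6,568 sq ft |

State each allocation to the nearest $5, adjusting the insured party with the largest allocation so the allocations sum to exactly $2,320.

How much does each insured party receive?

Becker: $605 · Quinlan: $395 · Nwosu: $360 · Haddad: $530 · Kowalski: $430

Totals — assessed value 1,997,396, floor area 39,381.
Combined weights (35% assessed value + 65% floor area): Becker 0.2599; Quinlan 0.1694; Nwosu 0.1559; Haddad 0.2291; Kowalski 0.1858.
Raw shares: Becker 602.89; Quinlan 392.94; Nwosu 361.60; Haddad 531.44; Kowalski 431.14.
At nearest $5: Becker $605; Quinlan $395; Nwosu $360; Haddad $530; Kowalski $430. Sum = $2,320.
No rounding difference to absorb.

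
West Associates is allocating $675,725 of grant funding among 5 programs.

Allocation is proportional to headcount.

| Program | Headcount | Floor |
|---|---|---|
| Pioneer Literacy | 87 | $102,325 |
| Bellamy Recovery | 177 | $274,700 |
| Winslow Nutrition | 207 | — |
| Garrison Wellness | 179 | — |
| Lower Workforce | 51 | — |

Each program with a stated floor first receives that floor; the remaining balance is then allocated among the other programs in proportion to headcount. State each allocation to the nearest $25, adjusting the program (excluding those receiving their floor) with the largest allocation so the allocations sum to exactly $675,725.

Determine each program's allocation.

Guaranteed amounts: Pioneer Literacy $102,325; Bellamy Recovery $274,700. Residual $298,700.
Residual split over remaining headcount 437: Winslow Nutrition 141,489.47 → $141,500; Garrison Wellness 122,350.80 → $122,350; Lower Workforce 34,859.73 → $34,850.

Pioneer Literacy: $102,325 | Bellamy Recovery: $274,700 | Winslow Nutrition: $141,500 | Garrison Wellness: $122,350 | Lower Workforce: $34,850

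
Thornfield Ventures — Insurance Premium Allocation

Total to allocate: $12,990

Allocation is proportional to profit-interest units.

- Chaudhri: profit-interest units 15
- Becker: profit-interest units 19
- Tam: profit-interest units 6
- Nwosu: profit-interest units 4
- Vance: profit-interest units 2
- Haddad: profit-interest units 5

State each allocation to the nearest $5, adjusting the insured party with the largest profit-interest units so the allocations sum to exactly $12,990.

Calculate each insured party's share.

Combined profit-interest units = 15 + 19 + 6 + 4 + 2 + 5 = 51.
Pro-rata amounts: Chaudhri 3,820.59; Becker 4,839.41; Tam 1,528.24; Nwosu 1,018.82; Vance 509.41; Haddad 1,273.53.
At nearest $5: Chaudhri $3,820; Becker $4,840; Tam $1,530; Nwosu $1,020; Vance $510; Haddad $1,275. Sum = $12,995.
Difference $12,990 − $12,995 = −$5 applied to largest profit-interest units (Becker): Becker becomes $4,835.

Chaudhri: $3,820 · Becker: $4,835 · Tam: $1,530 · Nwosu: $1,020 · Vance: $510 · Haddad: $1,275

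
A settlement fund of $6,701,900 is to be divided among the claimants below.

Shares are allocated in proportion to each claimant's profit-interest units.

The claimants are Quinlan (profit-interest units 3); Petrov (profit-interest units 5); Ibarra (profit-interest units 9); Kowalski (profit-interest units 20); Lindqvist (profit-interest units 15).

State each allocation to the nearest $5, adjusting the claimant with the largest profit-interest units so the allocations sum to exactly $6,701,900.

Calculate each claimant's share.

Combined profit-interest units = 3 + 5 + 9 + 20 + 15 = 52.
Unrounded shares: Quinlan 386,648.08; Petrov 644,413.46; Ibarra 1,159,944.23; Kowalski 2,577,653.85; Lindqvist 1,933,240.38.
Rounded to nearest $5: Quinlan $386,650; Petrov $644,415; Ibarra $1,159,945; Kowalski $2,577,655; Lindqvist $1,933,240. Sum = $6,701,905.
Difference $6,701,900 − $6,701,905 = −$5 applied to largest profit-interest units (Kowalski): Kowalski becomes $2,577,650.

Quinlan: $386,650 · Petrov: $644,415 · Ibarra: $1,159,945 · Kowalski: $2,577,650 · Lindqvist: $1,933,240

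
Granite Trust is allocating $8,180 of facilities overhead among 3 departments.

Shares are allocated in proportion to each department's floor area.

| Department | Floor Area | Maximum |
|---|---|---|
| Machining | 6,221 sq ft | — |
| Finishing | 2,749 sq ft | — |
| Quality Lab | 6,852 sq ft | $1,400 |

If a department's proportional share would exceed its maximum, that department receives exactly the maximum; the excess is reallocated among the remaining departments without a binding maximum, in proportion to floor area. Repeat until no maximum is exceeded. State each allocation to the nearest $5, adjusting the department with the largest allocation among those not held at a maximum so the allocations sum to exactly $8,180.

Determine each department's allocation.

Combined floor area = 15,822.
Pro-rata shares before constraints: Machining 3,216.27; Finishing 1,421.24; Quality Lab 3,542.495.
Cap binds for Quality Lab ($1,400); residual $6,780 reallocated over remaining floor area 8,970.
Shares after redistribution: Machining 4,702.16 → $4,700; Finishing 2,077.84 → $2,080.

Machining: $4,700 · Finishing: $2,080 · Quality Lab: $1,400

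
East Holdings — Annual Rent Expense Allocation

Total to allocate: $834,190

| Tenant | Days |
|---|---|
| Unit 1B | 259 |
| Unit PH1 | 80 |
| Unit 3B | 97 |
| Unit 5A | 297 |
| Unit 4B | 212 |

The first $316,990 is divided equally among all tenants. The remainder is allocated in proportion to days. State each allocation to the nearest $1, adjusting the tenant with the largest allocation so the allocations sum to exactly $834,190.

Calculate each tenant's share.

First tranche $316,990 split equally: $63,398 each.
Remainder $517,200 by days (total 945): Unit 1B 141,751.11 → $141,751; Unit PH1 43,784.13 → $43,784; Unit 3B 53,088.25 → $53,088; Unit 5A 162,548.57 → $162,549; Unit 4B 116,027.94 → $116,028.
Totals: Unit 1B $63,398 + $141,751 = $205,149; Unit PH1 $63,398 + $43,784 = $107,182; Unit 3B $63,398 + $53,088 = $116,486; Unit 5A $63,398 + $162,549 = $225,947; Unit 4B $63,398 + $116,028 = $179,426.

Unit 1B: $205,149 · Unit PH1: $107,182 · Unit 3B: $116,486 · Unit 5A: $225,947 · Unit 4B: $179,426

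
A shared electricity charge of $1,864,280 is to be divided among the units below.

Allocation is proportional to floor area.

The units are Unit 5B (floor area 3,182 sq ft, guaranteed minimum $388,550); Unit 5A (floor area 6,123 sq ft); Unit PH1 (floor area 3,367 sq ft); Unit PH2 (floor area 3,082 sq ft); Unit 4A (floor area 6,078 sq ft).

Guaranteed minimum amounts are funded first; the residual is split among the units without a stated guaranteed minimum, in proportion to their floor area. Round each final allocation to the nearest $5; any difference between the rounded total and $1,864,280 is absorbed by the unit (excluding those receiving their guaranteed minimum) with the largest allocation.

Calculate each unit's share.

Guaranteed amounts: Unit 5B $388,550. Balance $1,475,730.
Balance split over remaining floor area 18,650: Unit 5A 484,498.38 → $484,500; Unit PH1 266,422.68 → $266,425; Unit PH2 243,871.31 → $243,870; Unit 4A 480,937.64 → $480,940.
Rounding difference −$5 applied to Unit 5A → $484,495.

Unit 5B: $388,550 · Unit 5A: $484,495 · Unit PH1: $266,425 · Unit PH2: $243,870 · Unit 4A: $480,940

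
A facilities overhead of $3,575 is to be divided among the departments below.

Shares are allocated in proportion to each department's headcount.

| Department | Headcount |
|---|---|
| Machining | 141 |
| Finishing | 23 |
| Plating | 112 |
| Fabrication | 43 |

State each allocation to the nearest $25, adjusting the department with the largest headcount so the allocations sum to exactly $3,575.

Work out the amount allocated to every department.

Sum of headcount: 319.
Raw shares: Machining 141/319 × $3,575 = 1,580.17; Finishing 23/319 × $3,575 = 257.76; Plating 112/319 × $3,575 = 1,255.17; Fabrication 43/319 × $3,575 = 481.90.
At nearest $25: Machining $1,575; Finishing $250; Plating $1,250; Fabrication $475. Sum = $3,550.
Difference $3,575 − $3,550 = +$25 applied to largest headcount (Machining): Machining becomes $1,600.

Machining: $1,600 | Finishing: $250 | Plating: $1,250 | Fabrication: $475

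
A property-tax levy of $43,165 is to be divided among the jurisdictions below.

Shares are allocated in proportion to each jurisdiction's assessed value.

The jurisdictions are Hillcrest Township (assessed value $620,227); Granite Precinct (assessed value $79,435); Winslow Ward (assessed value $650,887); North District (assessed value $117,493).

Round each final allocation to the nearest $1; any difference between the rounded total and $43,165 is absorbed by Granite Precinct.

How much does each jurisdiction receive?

Total assessed value = 1,468,042.
Unrounded shares: Hillcrest Township 620,227/1,468,042 × $43,165 = 18,236.60; Granite Precinct 79,435/1,468,042 × $43,165 = 2,335.64; Winslow Ward 650,887/1,468,042 × $43,165 = 19,138.10; North District 117,493/1,468,042 × $43,165 = 3,454.66.
Rounded to nearest $1: Hillcrest Township $18,237; Granite Precinct $2,336; Winslow Ward $19,138; North District $3,455. Sum = $43,166.
Difference $43,165 − $43,166 = −$1 applied to Granite Precinct: Granite Precinct becomes $2,335.

Hillcrest Township: $18,237 · Granite Precinct: $2,335 · Winslow Ward: $19,138 · North District: $3,455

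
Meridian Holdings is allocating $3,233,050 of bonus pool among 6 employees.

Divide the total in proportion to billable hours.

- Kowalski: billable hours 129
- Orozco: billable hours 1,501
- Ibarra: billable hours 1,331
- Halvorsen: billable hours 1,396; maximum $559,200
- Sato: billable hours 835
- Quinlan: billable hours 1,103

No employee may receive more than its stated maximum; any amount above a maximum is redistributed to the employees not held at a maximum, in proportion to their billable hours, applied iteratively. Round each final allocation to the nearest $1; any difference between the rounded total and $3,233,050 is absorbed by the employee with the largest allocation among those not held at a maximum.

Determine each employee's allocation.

Kowalski: $70,408; Orozco: $819,238; Ibarra: $726,453; Halvorsen: $559,200; Sato: $455,739; Quinlan: $602,012

Total billable hours = 6,295.
Pro-rata shares before constraints: Kowalski 66,253.13; Orozco 770,898.82; Ibarra 683,588.49; Halvorsen 716,971.85; Sato 428,847.78; Quinlan 566,489.94.
Cap binds for Halvorsen ($559,200); residual $2,673,850 reallocated over remaining billable hours 4,899.
Shares after redistribution: Kowalski 70,407.56 → $70,408; Orozco 819,238.39 → $819,238; Ibarra 726,453.23 → $726,453; Sato 455,738.88 → $455,739; Quinlan 602,011.95 → $602,012.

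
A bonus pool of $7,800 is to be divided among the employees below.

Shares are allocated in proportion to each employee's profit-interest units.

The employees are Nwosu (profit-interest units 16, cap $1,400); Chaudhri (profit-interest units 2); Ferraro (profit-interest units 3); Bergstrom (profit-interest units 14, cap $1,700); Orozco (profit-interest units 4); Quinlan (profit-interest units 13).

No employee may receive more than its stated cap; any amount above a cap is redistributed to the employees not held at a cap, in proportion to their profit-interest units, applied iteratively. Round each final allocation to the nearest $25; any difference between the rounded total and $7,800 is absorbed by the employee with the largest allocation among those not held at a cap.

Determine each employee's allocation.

Total profit-interest units = 52.
Unconstrained shares: Nwosu 2,400.00; Chaudhri 300.00; Ferraro 450.00; Bergstrom 2,100.00; Orozco 600.00; Quinlan 1,950.00.
Held at cap: Nwosu ($1,400), Bergstrom ($1,700); balance $4,700 reallocated over remaining profit-interest units 22.
Redistributed shares: Chaudhri 427.27 → $425; Ferraro 640.91 → $650; Orozco 854.55 → $850; Quinlan 2,777.27 → $2,775.

Nwosu: $1,400; Chaudhri: $425; Ferraro: $650; Bergstrom: $1,700; Orozco: $850; Quinlan: $2,775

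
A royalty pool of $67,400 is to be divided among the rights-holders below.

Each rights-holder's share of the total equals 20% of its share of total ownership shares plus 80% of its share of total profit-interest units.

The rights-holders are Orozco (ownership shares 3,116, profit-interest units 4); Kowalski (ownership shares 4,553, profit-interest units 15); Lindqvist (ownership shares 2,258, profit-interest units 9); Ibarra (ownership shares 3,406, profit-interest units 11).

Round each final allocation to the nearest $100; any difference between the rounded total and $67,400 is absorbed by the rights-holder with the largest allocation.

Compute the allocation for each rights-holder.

Orozco: $8,700 · Kowalski: $25,300 · Lindqvist: $14,700 · Ibarra: $18,700

Totals — ownership shares 13,333, profit-interest units 39.
Blended shares (20% ownership shares + 80% profit-interest units): Orozco 0.1288; Kowalski 0.3760; Lindqvist 0.2185; Ibarra 0.2767.
Pro-rata amounts: Orozco 8,680.61; Kowalski 25,341.66; Lindqvist 14,725.97; Ibarra 18,651.76.
At nearest $100: Orozco $8,700; Kowalski $25,300; Lindqvist $14,700; Ibarra $18,700. Sum = $67,400.
Rounded total matches; no reconciliation needed.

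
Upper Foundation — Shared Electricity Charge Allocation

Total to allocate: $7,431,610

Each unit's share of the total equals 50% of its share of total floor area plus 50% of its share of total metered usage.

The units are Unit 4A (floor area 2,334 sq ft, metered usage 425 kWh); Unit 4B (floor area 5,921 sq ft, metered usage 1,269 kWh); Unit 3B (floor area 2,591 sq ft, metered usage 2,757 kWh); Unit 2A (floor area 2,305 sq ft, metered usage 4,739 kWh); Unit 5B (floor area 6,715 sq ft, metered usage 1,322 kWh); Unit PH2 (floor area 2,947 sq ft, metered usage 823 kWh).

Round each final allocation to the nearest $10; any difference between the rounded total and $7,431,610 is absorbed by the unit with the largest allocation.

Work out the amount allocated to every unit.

Floor area total 22,813; metered usage total 11,335.
Blended shares (50% floor area + 50% metered usage): Unit 4A 0.0699; Unit 4B 0.1857; Unit 3B 0.1784; Unit 2A 0.2596; Unit 5B 0.2055; Unit PH2 0.1009.
Pro-rata amounts: Unit 4A 519,486.53; Unit 4B 1,380,418.29; Unit 3B 1,325,816.06; Unit 2A 1,928,965.25; Unit 5B 1,527,120.13; Unit PH2 749,803.74.
Rounded to nearest $10: Unit 4A $519,490; Unit 4B $1,380,420; Unit 3B $1,325,820; Unit 2A $1,928,970; Unit 5B $1,527,120; Unit PH2 $749,800. Sum = $7,431,620.
Difference $7,431,610 − $7,431,620 = −$10 applied to largest allocation (Unit 2A): Unit 2A becomes $1,928,960.

Unit 4A: $519,490; Unit 4B: $1,380,420; Unit 3B: $1,325,820; Unit 2A: $1,928,960; Unit 5B: $1,527,120; Unit PH2: $749,800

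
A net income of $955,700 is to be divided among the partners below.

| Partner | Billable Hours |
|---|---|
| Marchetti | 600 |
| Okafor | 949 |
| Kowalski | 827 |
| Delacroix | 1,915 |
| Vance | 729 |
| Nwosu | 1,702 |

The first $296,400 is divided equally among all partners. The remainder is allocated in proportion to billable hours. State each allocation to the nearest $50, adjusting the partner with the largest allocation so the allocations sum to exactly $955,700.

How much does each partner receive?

$296,400 shared equally gives $49,400 per partner.
Remainder $659,300 by billable hours (total 6,722): Marchetti 58,848.56 → $58,850; Okafor 93,078.80 → $93,100; Kowalski 81,112.93 → $81,100; Delacroix 187,824.98 → $187,800; Vance 71,501.00 → $71,500; Nwosu 166,933.74 → $166,950.
Totals: Marchetti $49,400 + $58,850 = $108,250; Okafor $49,400 + $93,100 = $142,500; Kowalski $49,400 + $81,100 = $130,500; Delacroix $49,400 + $187,800 = $237,200; Vance $49,400 + $71,500 = $120,900; Nwosu $49,400 + $166,950 = $216,350.

Marchetti: $108,250; Okafor: $142,500; Kowalski: $130,500; Delacroix: $237,200; Vance: $120,900; Nwosu: $216,350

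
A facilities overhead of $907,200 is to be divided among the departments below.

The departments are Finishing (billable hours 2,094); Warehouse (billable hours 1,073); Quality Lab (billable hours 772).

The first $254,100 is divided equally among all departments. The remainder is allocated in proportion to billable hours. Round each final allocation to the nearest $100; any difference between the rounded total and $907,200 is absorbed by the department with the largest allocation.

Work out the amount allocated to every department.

Finishing: $431,900 | Warehouse: $262,600 | Quality Lab: $212,700

$254,100 shared equally gives $84,700 per department.
Remainder $653,100 by billable hours (total 3,939): Finishing 347,192.54 → $347,200; Warehouse 177,907.16 → $177,900; Quality Lab 128,000.30 → $128,000.
Totals: Finishing $84,700 + $347,200 = $431,900; Warehouse $84,700 + $177,900 = $262,600; Quality Lab $84,700 + $128,000 = $212,700.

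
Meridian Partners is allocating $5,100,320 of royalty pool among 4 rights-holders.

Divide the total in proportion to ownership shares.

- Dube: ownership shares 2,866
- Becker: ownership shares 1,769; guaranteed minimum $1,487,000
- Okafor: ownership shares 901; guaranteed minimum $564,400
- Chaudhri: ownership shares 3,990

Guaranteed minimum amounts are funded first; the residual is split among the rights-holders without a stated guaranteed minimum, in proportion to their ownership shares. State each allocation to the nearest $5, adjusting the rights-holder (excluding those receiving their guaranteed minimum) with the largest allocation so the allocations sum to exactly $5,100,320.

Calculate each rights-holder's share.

Guaranteed amounts: Becker $1,487,000; Okafor $564,400. Residual $3,048,920.
Residual split over remaining ownership shares 6,856: Dube 1,274,533.94 → $1,274,535; Chaudhri 1,774,386.06 → $1,774,385.

Dube: $1,274,535; Becker: $1,487,000; Okafor: $564,400; Chaudhri: $1,774,385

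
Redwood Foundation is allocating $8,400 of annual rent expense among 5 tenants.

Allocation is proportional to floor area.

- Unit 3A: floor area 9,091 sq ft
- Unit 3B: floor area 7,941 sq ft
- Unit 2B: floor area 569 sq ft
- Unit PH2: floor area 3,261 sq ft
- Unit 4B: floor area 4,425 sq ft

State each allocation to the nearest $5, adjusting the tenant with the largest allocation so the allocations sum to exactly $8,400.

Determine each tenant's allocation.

Sum of floor area: 25,287.
Unrounded shares: Unit 3A 9,091/25,287 × $8,400 = 3,019.91; Unit 3B 7,941/25,287 × $8,400 = 2,637.89; Unit 2B 569/25,287 × $8,400 = 189.01; Unit PH2 3,261/25,287 × $8,400 = 1,083.26; Unit 4B 4,425/25,287 × $8,400 = 1,469.93.
Rounded to nearest $5: Unit 3A $3,020; Unit 3B $2,640; Unit 2B $190; Unit PH2 $1,085; Unit 4B $1,470. Sum = $8,405.
Difference $8,400 − $8,405 = −$5 applied to largest allocation (Unit 3A): Unit 3A becomes $3,015.

Unit 3A: $3,015; Unit 3B: $2,640; Unit 2B: $190; Unit PH2: $1,085; Unit 4B: $1,470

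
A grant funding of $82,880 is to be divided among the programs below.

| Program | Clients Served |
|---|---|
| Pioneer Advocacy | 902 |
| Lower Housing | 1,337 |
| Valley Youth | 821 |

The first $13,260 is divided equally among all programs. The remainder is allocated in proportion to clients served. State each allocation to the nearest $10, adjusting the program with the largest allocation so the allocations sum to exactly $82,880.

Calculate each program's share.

Pioneer Advocacy: $24,940 · Lower Housing: $34,840 · Valley Youth: $23,100

$13,260 shared equally gives $4,420 per program.
Remainder $69,620 by clients served (total 3,060): Pioneer Advocacy 20,521.97 → $20,520; Lower Housing 30,418.93 → $30,420; Valley Youth 18,679.09 → $18,680.
Totals: Pioneer Advocacy $4,420 + $20,520 = $24,940; Lower Housing $4,420 + $30,420 = $34,840; Valley Youth $4,420 + $18,680 = $23,100.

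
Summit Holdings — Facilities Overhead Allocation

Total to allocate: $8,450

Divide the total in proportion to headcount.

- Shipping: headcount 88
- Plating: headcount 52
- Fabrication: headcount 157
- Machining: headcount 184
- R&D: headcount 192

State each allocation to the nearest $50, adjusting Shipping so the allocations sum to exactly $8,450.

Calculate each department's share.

Shipping: $1,150 · Plating: $650 · Fabrication: $1,950 · Machining: $2,300 · R&D: $2,400

Total headcount = 673.
Pro-rata amounts: Shipping 88/673 × $8,450 = 1,104.90; Plating 52/673 × $8,450 = 652.90; Fabrication 157/673 × $8,450 = 1,971.25; Machining 184/673 × $8,450 = 2,310.25; R&D 192/673 × $8,450 = 2,410.70.
After rounding ($50): Shipping $1,100; Plating $650; Fabrication $1,950; Machining $2,300; R&D $2,400. Sum = $8,400.
Difference $8,450 − $8,400 = +$50 applied to Shipping: Shipping becomes $1,150.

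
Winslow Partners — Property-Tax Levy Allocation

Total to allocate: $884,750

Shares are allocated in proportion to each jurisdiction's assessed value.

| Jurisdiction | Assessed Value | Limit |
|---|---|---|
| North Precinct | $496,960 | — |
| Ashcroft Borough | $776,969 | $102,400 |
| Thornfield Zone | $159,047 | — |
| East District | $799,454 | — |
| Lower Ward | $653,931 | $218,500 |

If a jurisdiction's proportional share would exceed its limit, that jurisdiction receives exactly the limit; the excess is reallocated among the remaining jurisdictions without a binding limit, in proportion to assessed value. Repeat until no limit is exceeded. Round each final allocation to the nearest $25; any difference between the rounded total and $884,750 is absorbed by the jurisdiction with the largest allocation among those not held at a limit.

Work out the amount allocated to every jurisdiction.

Assessed value total: 2,886,361.
Pro-rata shares before constraints: North Precinct 152,332.07; Ashcroft Borough 238,162.63; Thornfield Zone 48,752.33; East District 245,054.91; Lower Ward 200,448.06.
Capped: Ashcroft Borough ($102,400); remaining pool $782,350 reallocated over remaining assessed value 2,109,392.
Capped: Lower Ward ($218,500); remaining pool $563,850 reallocated over remaining assessed value 1,455,461.
Shares after redistribution: North Precinct 192,523.81 → $192,525; Thornfield Zone 61,615.29 → $61,625; East District 309,710.90 → $309,700.

North Precinct: $192,525; Ashcroft Borough: $102,400; Thornfield Zone: $61,625; East District: $309,700; Lower Ward: $218,500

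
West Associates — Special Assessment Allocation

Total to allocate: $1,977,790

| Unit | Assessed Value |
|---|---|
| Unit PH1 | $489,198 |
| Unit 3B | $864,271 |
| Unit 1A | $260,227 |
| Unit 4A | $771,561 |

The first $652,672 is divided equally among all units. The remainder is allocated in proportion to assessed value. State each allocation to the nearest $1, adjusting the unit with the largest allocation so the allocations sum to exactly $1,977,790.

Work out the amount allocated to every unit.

Unit PH1: $434,940; Unit 3B: $643,309; Unit 1A: $307,736; Unit 4A: $591,805

First tranche $652,672 split equally: $163,168 each.
Remainder $1,325,118 by assessed value (total 2,385,257): Unit PH1 271,771.58 → $271,772; Unit 3B 480,141.58 → $480,142; Unit 1A 144,567.85 → $144,568; Unit 4A 428,636.99 → $428,637.
Rounding difference −$1 on remainder applied to Unit 3B.
Totals: Unit PH1 $163,168 + $271,772 = $434,940; Unit 3B $163,168 + $480,141 = $643,309; Unit 1A $163,168 + $144,568 = $307,736; Unit 4A $163,168 + $428,637 = $591,805.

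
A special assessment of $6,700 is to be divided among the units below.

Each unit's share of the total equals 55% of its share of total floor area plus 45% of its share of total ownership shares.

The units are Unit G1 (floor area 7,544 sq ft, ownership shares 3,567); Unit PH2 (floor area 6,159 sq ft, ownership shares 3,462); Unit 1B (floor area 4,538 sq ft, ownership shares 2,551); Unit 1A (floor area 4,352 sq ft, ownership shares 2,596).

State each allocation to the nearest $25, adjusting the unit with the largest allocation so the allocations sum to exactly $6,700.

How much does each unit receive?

Unit G1: $2,125 | Unit PH2: $1,850 | Unit 1B: $1,375 | Unit 1A: $1,350

Totals — floor area 22,593, ownership shares 12,176.
Blended shares (55% floor area + 45% ownership shares): Unit G1 0.3155; Unit PH2 0.2779; Unit 1B 0.2048; Unit 1A 0.2019.
Raw shares: Unit G1 2,113.71; Unit PH2 1,861.81; Unit 1B 1,371.84; Unit 1A 1,352.64.
Rounded to nearest $25: Unit G1 $2,125; Unit PH2 $1,850; Unit 1B $1,375; Unit 1A $1,350. Sum = $6,700.
No rounding difference to absorb.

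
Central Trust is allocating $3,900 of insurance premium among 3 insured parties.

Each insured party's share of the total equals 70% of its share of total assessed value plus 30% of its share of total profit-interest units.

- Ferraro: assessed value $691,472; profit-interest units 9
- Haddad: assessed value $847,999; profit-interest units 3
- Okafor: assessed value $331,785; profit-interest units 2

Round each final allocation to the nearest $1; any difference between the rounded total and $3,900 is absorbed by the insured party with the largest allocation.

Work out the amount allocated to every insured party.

Ferraro: $1,761 · Haddad: $1,488 · Okafor: $651

Assessed value total 1,871,256; profit-interest units total 14.
Combined weights (70% assessed value + 30% profit-interest units): Ferraro 0.4515; Haddad 0.3815; Okafor 0.1670.
Unrounded shares: Ferraro 1,760.94; Haddad 1,487.87; Okafor 651.19.
At nearest $1: Ferraro $1,761; Haddad $1,488; Okafor $651. Sum = $3,900.
Sum already equals the total — no adjustment.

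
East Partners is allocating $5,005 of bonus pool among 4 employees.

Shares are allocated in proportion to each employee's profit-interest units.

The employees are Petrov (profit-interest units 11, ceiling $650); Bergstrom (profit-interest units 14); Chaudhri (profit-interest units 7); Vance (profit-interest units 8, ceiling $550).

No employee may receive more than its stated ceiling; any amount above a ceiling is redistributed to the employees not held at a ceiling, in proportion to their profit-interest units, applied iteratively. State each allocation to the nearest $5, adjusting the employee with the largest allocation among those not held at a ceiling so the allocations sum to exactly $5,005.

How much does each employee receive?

Combined profit-interest units = 40.
Unconstrained shares: Petrov 1,376.38; Bergstrom 1,751.75; Chaudhri 875.88; Vance 1,001.00.
Cap binds for Petrov ($650), Vance ($550); balance $3,805 reallocated over remaining profit-interest units 21.
Redistributed shares: Bergstrom 2,536.67 → $2,535; Chaudhri 1,268.33 → $1,270.

Petrov: $650 | Bergstrom: $2,535 | Chaudhri: $1,270 | Vance: $550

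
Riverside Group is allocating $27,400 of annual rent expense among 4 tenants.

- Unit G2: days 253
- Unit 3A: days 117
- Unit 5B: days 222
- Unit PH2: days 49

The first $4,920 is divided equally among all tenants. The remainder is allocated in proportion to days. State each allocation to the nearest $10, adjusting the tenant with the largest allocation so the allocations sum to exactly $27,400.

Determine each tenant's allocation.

Unit G2: $10,100 | Unit 3A: $5,330 | Unit 5B: $9,020 | Unit PH2: $2,950

First tranche $4,920 split equally: $1,230 each.
Remainder $22,480 by days (total 641): Unit G2 8,872.76 → $8,870; Unit 3A 4,103.21 → $4,100; Unit 5B 7,785.59 → $7,790; Unit PH2 1,718.44 → $1,720.
Totals: Unit G2 $1,230 + $8,870 = $10,100; Unit 3A $1,230 + $4,100 = $5,330; Unit 5B $1,230 + $7,790 = $9,020; Unit PH2 $1,230 + $1,720 = $2,950.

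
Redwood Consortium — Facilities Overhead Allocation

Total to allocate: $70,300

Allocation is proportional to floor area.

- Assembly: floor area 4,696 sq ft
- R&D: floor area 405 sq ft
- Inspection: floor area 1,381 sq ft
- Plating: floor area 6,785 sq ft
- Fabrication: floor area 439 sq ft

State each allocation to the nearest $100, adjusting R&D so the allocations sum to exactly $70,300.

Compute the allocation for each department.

Floor area total: 13,706.
Proportional shares: Assembly 4,696/13,706 × $70,300 = 24,086.44; R&D 405/13,706 × $70,300 = 2,077.30; Inspection 1,381/13,706 × $70,300 = 7,083.34; Plating 6,785/13,706 × $70,300 = 34,801.22; Fabrication 439/13,706 × $70,300 = 2,251.69.
At nearest $100: Assembly $24,100; R&D $2,100; Inspection $7,100; Plating $34,800; Fabrication $2,300. Sum = $70,400.
Difference $70,300 − $70,400 = −$100 applied to R&D: R&D becomes $2,000.

Assembly: $24,100; R&D: $2,000; Inspection: $7,100; Plating: $34,800; Fabrication: $2,300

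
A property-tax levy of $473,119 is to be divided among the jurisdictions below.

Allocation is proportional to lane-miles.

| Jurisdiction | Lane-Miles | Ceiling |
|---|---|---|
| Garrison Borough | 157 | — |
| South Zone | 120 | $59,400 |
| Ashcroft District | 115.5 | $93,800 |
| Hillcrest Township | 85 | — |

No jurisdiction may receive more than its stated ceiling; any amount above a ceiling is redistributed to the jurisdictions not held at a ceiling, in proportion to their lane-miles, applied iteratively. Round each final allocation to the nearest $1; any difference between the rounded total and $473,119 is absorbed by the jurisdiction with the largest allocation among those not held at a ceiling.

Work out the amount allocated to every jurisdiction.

Garrison Borough: $207,551 | South Zone: $59,400 | Ashcroft District: $93,800 | Hillcrest Township: $112,368

Sum of lane-miles: 477.5.
Pro-rata shares before constraints: Garrison Borough 155,559.55; South Zone 118,899.02; Ashcroft District 114,440.30; Hillcrest Township 84,220.14.
Held at cap: South Zone ($59,400), Ashcroft District ($93,800); balance $319,919 reallocated over remaining lane-miles 242.
Redistributed shares: Garrison Borough 207,550.76 → $207,551; Hillcrest Township 112,368.24 → $112,368.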